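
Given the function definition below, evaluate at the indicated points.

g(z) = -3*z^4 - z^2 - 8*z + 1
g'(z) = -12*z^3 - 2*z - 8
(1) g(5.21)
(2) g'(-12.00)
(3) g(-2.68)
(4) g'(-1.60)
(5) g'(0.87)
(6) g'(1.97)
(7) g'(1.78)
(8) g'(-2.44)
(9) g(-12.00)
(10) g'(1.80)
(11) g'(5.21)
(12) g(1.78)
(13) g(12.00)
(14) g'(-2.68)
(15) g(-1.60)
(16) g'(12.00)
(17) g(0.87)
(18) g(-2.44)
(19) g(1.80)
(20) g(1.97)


(1) = -2278.23
(2) = 20752.00
(3) = -139.50
(4) = 44.35
(5) = -17.64
(6) = -103.68
(7) = -79.24
(8) = 171.20
(9) = -62255.00
(10) = -81.58
(11) = -1715.47
(12) = -46.52
(13) = -62447.00
(14) = 228.35
(15) = -8.42
(16) = -20768.00
(17) = -8.44
(18) = -91.77
(19) = -48.13
(20) = -63.83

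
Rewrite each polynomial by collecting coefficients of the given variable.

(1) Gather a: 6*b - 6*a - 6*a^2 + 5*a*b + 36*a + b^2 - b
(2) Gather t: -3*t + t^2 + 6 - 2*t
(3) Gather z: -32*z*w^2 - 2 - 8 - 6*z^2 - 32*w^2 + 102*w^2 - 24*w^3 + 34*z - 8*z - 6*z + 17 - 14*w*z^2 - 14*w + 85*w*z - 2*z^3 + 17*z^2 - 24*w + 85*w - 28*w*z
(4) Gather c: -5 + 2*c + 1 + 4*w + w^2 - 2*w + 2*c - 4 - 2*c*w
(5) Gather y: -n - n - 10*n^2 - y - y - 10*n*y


(1) = -6*a^2 + a*(5*b + 30) + b^2 + 5*b
(2) = t^2 - 5*t + 6
(3) = -24*w^3 + 70*w^2 + 47*w - 2*z^3 + z^2*(11 - 14*w) + z*(-32*w^2 + 57*w + 20) + 7
(4) = c*(4 - 2*w) + w^2 + 2*w - 8
(5) = -10*n^2 - 2*n + y*(-10*n - 2)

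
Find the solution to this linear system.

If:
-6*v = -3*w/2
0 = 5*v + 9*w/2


Then:
v = 0
w = 0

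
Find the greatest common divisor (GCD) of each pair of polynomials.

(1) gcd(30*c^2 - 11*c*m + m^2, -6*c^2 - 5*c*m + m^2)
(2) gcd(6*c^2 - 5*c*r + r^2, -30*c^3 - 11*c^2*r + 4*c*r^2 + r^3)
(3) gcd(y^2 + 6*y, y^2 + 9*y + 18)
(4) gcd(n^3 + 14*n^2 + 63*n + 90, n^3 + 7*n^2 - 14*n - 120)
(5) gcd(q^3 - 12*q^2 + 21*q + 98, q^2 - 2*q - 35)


(1) = 6*c - m
(2) = gcd((-3*c + r)*(-2*c + r), (-3*c + r)*(2*c + r)*(5*c + r)) = -3*c + r
(3) = gcd(y*(y + 6), (y + 3)*(y + 6)) = y + 6
(4) = n^2 + 11*n + 30
(5) = gcd((q - 7)^2*(q + 2), (q - 7)*(q + 5)) = q - 7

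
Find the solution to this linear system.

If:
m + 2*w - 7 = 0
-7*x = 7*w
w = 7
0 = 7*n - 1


Then:
m = -7
n = 1/7
w = 7
x = -7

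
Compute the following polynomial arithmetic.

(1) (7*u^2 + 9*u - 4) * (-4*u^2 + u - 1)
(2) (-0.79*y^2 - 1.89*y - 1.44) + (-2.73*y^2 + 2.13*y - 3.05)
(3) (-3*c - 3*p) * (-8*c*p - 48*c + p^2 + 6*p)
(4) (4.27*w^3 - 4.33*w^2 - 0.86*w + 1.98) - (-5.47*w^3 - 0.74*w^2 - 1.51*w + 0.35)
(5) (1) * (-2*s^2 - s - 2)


(1) = -28*u^4 - 29*u^3 + 18*u^2 - 13*u + 4
(2) = -3.52*y^2 + 0.24*y - 4.49
(3) = 24*c^2*p + 144*c^2 + 21*c*p^2 + 126*c*p - 3*p^3 - 18*p^2
(4) = 9.74*w^3 - 3.59*w^2 + 0.65*w + 1.63
(5) = -2*s^2 - s - 2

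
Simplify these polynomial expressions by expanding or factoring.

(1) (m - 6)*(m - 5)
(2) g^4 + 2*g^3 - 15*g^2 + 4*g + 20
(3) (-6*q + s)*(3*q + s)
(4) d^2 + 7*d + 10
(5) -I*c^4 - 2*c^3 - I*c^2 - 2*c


(1) = m^2 - 11*m + 30
(2) = (g - 2)^2*(g + 1)*(g + 5)
(3) = -18*q^2 - 3*q*s + s^2
(4) = (d + 2)*(d + 5)
(5) = c*(c - 2*I)*(c - I)*(-I*c + 1)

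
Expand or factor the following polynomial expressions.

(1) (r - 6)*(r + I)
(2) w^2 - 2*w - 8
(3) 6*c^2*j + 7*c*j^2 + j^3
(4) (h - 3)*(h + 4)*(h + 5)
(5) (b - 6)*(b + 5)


(1) = r^2 - 6*r + I*r - 6*I
(2) = (w - 4)*(w + 2)
(3) = j*(c + j)*(6*c + j)
(4) = h^3 + 6*h^2 - 7*h - 60
(5) = b^2 - b - 30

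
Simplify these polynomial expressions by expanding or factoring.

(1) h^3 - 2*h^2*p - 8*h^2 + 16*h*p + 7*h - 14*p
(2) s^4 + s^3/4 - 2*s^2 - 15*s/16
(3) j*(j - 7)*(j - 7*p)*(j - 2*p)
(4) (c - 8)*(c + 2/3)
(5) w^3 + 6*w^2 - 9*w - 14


(1) = (h - 7)*(h - 1)*(h - 2*p)
(2) = s*(s - 3/2)*(s + 1/2)*(s + 5/4)
(3) = j^4 - 9*j^3*p - 7*j^3 + 14*j^2*p^2 + 63*j^2*p - 98*j*p^2
(4) = c^2 - 22*c/3 - 16/3
(5) = (w - 2)*(w + 1)*(w + 7)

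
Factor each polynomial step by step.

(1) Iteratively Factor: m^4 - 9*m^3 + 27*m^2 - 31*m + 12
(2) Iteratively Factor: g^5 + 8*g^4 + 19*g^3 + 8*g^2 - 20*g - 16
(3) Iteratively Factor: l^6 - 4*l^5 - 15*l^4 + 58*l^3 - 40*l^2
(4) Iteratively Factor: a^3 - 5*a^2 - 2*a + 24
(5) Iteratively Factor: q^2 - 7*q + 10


(1) = (m - 3)*(m^3 - 6*m^2 + 9*m - 4) = (m - 4)*(m - 3)*(m^2 - 2*m + 1) = (m - 4)*(m - 3)*(m - 1)*(m - 1)
(2) = (g + 1)*(g^4 + 7*g^3 + 12*g^2 - 4*g - 16) = (g + 1)*(g + 4)*(g^3 + 3*g^2 - 4) = (g + 1)*(g + 2)*(g + 4)*(g^2 + g - 2) = (g + 1)*(g + 2)^2*(g + 4)*(g - 1)
(3) = (l - 2)*(l^5 - 2*l^4 - 19*l^3 + 20*l^2) = (l - 2)*(l - 1)*(l^4 - l^3 - 20*l^2) = (l - 5)*(l - 2)*(l - 1)*(l^3 + 4*l^2) = l*(l - 5)*(l - 2)*(l - 1)*(l^2 + 4*l) = l*(l - 5)*(l - 2)*(l - 1)*(l + 4)*(l)
(4) = (a - 4)*(a^2 - a - 6) = (a - 4)*(a - 3)*(a + 2)
(5) = (q - 5)*(q - 2)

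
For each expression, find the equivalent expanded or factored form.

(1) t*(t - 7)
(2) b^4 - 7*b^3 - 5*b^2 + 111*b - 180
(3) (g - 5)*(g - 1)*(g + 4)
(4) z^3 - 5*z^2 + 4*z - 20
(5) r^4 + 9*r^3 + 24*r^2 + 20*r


(1) = t^2 - 7*t
(2) = (b - 5)*(b - 3)^2*(b + 4)
(3) = g^3 - 2*g^2 - 19*g + 20
(4) = (z - 5)*(z - 2*I)*(z + 2*I)
(5) = r*(r + 2)^2*(r + 5)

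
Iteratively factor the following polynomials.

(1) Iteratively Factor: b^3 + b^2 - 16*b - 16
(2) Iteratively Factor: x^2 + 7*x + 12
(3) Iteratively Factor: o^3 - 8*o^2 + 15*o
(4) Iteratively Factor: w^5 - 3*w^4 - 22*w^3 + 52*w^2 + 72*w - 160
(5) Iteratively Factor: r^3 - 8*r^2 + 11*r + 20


(1) = (b + 1)*(b^2 - 16) = (b + 1)*(b + 4)*(b - 4)
(2) = (x + 3)*(x + 4)
(3) = (o - 5)*(o^2 - 3*o) = (o - 5)*(o - 3)*(o)
(4) = (w + 2)*(w^4 - 5*w^3 - 12*w^2 + 76*w - 80) = (w - 2)*(w + 2)*(w^3 - 3*w^2 - 18*w + 40) = (w - 2)*(w + 2)*(w + 4)*(w^2 - 7*w + 10) = (w - 5)*(w - 2)*(w + 2)*(w + 4)*(w - 2)
(5) = (r - 5)*(r^2 - 3*r - 4) = (r - 5)*(r + 1)*(r - 4)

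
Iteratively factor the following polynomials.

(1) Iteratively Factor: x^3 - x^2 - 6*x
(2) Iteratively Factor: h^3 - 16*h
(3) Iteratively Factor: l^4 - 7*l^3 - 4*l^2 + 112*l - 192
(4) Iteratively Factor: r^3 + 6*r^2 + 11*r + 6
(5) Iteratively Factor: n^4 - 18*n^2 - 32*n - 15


(1) = (x + 2)*(x^2 - 3*x) = (x - 3)*(x + 2)*(x)
(2) = (h - 4)*(h^2 + 4*h) = (h - 4)*(h + 4)*(h)
(3) = (l - 4)*(l^3 - 3*l^2 - 16*l + 48) = (l - 4)*(l + 4)*(l^2 - 7*l + 12) = (l - 4)*(l - 3)*(l + 4)*(l - 4)
(4) = (r + 2)*(r^2 + 4*r + 3) = (r + 1)*(r + 2)*(r + 3)
(5) = (n + 3)*(n^3 - 3*n^2 - 9*n - 5) = (n + 1)*(n + 3)*(n^2 - 4*n - 5) = (n - 5)*(n + 1)*(n + 3)*(n + 1)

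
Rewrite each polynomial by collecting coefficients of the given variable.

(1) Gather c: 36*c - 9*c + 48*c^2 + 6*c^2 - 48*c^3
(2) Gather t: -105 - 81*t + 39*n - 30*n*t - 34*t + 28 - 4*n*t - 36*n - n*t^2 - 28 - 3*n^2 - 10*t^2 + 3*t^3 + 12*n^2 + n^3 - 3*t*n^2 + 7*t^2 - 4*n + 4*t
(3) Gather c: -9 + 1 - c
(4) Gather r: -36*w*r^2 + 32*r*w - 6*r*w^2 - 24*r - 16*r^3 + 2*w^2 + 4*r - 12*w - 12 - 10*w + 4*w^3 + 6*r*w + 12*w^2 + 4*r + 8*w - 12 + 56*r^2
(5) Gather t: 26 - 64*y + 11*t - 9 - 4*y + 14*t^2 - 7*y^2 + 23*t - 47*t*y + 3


(1) = -48*c^3 + 54*c^2 + 27*c
(2) = n^3 + 9*n^2 - n + 3*t^3 + t^2*(-n - 3) + t*(-3*n^2 - 34*n - 111) - 105
(3) = -c - 8
(4) = -16*r^3 + r^2*(56 - 36*w) + r*(-6*w^2 + 38*w - 16) + 4*w^3 + 14*w^2 - 14*w - 24
(5) = 14*t^2 + t*(34 - 47*y) - 7*y^2 - 68*y + 20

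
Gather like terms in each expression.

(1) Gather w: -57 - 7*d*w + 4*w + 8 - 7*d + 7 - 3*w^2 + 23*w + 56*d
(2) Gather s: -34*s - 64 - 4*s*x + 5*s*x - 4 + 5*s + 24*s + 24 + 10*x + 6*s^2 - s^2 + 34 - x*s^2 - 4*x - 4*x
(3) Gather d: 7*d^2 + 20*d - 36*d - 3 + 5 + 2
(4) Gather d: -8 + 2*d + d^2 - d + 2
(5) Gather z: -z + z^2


(1) = 49*d - 3*w^2 + w*(27 - 7*d) - 42
(2) = s^2*(5 - x) + s*(x - 5) + 2*x - 10
(3) = 7*d^2 - 16*d + 4
(4) = d^2 + d - 6
(5) = z^2 - z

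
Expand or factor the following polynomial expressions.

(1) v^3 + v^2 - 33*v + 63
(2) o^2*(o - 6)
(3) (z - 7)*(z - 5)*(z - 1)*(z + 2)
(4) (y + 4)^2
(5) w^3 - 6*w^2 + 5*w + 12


(1) = (v - 3)^2*(v + 7)
(2) = o^3 - 6*o^2
(3) = z^4 - 11*z^3 + 21*z^2 + 59*z - 70
(4) = y^2 + 8*y + 16
(5) = (w - 4)*(w - 3)*(w + 1)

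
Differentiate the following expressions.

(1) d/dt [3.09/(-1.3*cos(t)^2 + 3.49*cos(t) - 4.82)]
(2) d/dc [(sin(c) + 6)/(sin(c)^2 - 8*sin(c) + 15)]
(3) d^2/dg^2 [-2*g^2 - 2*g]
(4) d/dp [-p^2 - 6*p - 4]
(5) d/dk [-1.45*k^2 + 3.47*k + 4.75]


(1) = (10.7841 - 8.034*cos(t))*sin(t)/(1.3*cos(t)^2 - 3.49*cos(t) + 4.82)^2
(2) = (-12*sin(c) + cos(c)^2 + 62)*cos(c)/(sin(c)^2 - 8*sin(c) + 15)^2
(3) = -4
(4) = -2*p - 6
(5) = 3.47 - 2.9*k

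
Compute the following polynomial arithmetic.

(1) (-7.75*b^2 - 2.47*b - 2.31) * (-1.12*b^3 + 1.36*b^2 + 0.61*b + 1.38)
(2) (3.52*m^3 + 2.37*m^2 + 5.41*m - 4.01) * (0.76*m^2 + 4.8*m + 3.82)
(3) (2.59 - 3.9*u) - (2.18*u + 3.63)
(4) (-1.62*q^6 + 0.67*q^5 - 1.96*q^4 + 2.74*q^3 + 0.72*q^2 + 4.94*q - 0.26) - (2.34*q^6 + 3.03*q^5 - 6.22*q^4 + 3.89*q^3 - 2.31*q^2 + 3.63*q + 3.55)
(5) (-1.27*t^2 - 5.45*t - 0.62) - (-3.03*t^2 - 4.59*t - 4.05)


(1) = 8.68*b^5 - 7.7736*b^4 - 5.4995*b^3 - 15.3433*b^2 - 4.8177*b - 3.1878
(2) = 2.6752*m^5 + 18.6972*m^4 + 28.934*m^3 + 31.9738*m^2 + 1.4182*m - 15.3182
(3) = -6.08*u - 1.04
(4) = -3.96*q^6 - 2.36*q^5 + 4.26*q^4 - 1.15*q^3 + 3.03*q^2 + 1.31*q - 3.81
(5) = 1.76*t^2 - 0.86*t + 3.43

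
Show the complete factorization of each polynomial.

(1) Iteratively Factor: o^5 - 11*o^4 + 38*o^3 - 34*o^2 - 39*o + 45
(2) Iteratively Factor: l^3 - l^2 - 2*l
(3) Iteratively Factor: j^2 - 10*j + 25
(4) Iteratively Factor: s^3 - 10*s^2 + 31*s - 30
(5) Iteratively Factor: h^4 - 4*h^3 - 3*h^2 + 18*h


(1) = (o - 3)*(o^4 - 8*o^3 + 14*o^2 + 8*o - 15) = (o - 5)*(o - 3)*(o^3 - 3*o^2 - o + 3) = (o - 5)*(o - 3)*(o + 1)*(o^2 - 4*o + 3) = (o - 5)*(o - 3)^2*(o + 1)*(o - 1)
(2) = (l)*(l^2 - l - 2) = l*(l + 1)*(l - 2)
(3) = (j - 5)*(j - 5)
(4) = (s - 2)*(s^2 - 8*s + 15) = (s - 3)*(s - 2)*(s - 5)
(5) = (h)*(h^3 - 4*h^2 - 3*h + 18) = h*(h - 3)*(h^2 - h - 6) = h*(h - 3)*(h + 2)*(h - 3)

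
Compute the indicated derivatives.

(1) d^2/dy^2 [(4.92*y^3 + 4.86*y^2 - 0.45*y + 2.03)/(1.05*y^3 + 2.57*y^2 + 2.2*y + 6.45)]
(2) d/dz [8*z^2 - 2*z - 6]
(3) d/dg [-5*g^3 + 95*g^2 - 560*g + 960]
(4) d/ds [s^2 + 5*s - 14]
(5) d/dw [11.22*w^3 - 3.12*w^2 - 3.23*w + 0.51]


(1) = (-15.83694*y^6 - 71.16795*y^5 - 447.63705*y^4 - 547.46307*y^3 + 80.673042*y^2 + 1259.23902*y + 369.49711)/(1.157625*y^9 + 8.500275*y^8 + 28.081935*y^7 + 73.928168*y^6 + 163.27029*y^5 + 254.518215*y^4 + 360.505675*y^3 + 414.409275*y^2 + 274.5765*y + 268.336125)
(2) = 16*z - 2
(3) = -15*g^2 + 190*g - 560
(4) = 2*s + 5
(5) = 33.66*w^2 - 6.24*w - 3.23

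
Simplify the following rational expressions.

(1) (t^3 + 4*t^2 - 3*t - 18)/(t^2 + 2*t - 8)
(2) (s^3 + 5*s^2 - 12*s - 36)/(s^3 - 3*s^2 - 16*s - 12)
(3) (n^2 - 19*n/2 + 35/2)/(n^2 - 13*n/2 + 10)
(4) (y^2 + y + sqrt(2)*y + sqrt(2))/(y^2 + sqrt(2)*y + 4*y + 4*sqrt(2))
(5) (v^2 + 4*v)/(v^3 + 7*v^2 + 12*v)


(1) = (t^2 + 6*t + 9)/(t + 4)
(2) = (s^2 + 3*s - 18)/(s^2 - 5*s - 6)
(3) = (n - 7)/(n - 4)
(4) = (y + 1)/(y + 4)
(5) = 1/(v + 3)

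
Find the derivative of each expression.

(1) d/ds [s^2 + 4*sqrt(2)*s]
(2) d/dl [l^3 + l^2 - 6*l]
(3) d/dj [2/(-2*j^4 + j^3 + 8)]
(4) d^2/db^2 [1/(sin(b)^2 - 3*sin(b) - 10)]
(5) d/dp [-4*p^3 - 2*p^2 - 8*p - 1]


(1) = 2*s + 4*sqrt(2)
(2) = 3*l^2 + 2*l - 6
(3) = j^2*(16*j - 6)/(-2*j^4 + j^3 + 8)^2
(4) = (-4*sin(b)^4 + 9*sin(b)^3 - 43*sin(b)^2 + 12*sin(b) + 38)/((sin(b) - 5)^3*(sin(b) + 2)^3)
(5) = -12*p^2 - 4*p - 8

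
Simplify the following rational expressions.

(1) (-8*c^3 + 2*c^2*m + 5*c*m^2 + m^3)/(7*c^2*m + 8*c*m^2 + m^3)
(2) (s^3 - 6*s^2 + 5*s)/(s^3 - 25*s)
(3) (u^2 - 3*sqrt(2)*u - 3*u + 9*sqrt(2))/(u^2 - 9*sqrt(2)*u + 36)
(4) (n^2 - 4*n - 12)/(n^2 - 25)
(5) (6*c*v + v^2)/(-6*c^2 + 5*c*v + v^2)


(1) = (-8*c^3 + 2*c^2*m + 5*c*m^2 + m^3)/(7*c^2*m + 8*c*m^2 + m^3)
(2) = (s - 1)/(s + 5)
(3) = (u - 3)/(u - 6*sqrt(2))
(4) = (n^2 - 4*n - 12)/(n^2 - 25)
(5) = v/(-c + v)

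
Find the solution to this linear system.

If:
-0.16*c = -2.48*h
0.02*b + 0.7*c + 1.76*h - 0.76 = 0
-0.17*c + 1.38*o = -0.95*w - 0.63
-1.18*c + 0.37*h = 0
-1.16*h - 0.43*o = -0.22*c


Then:
b = 38.00
c = 0.00
h = 0.00
o = 0.00
w = -0.66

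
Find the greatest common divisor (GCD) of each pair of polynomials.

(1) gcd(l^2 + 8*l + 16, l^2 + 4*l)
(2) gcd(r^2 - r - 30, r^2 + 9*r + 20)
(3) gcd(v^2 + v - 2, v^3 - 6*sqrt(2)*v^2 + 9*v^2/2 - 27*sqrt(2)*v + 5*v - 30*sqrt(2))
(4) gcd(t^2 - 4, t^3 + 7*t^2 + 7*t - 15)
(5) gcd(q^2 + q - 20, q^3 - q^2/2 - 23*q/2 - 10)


(1) = l + 4
(2) = gcd((r - 6)*(r + 5), (r + 4)*(r + 5)) = r + 5
(3) = gcd((v - 1)*(v + 2), (v + 2)*(v + 5/2)*(v - 6*sqrt(2))) = v + 2
(4) = gcd((t - 2)*(t + 2), (t - 1)*(t + 3)*(t + 5)) = 1
(5) = gcd((q - 4)*(q + 5), (q - 4)*(q + 1)*(q + 5/2)) = q - 4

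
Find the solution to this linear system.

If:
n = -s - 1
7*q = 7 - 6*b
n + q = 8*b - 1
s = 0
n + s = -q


Then:
No Solution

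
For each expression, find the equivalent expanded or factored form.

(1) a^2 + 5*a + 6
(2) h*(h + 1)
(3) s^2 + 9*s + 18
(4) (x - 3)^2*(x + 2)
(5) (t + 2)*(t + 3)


(1) = (a + 2)*(a + 3)
(2) = h^2 + h
(3) = (s + 3)*(s + 6)
(4) = x^3 - 4*x^2 - 3*x + 18
(5) = t^2 + 5*t + 6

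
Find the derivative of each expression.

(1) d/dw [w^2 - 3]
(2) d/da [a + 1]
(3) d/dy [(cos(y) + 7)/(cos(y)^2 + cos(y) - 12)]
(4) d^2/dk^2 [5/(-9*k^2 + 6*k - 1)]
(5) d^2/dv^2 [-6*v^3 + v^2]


(1) = 2*w
(2) = 1
(3) = (cos(y)^2 + 14*cos(y) + 19)*sin(y)/(cos(y)^2 + cos(y) - 12)^2
(4) = -270/(81*k^4 - 108*k^3 + 54*k^2 - 12*k + 1)
(5) = 2 - 36*v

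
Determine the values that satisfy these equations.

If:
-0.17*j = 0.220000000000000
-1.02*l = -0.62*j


Then:
j = -1.29
l = -0.79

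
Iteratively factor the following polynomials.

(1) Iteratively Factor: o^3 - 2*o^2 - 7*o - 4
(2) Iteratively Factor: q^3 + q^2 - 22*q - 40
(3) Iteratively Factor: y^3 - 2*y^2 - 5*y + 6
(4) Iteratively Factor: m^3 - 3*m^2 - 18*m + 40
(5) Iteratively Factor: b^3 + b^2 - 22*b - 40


(1) = (o + 1)*(o^2 - 3*o - 4) = (o - 4)*(o + 1)*(o + 1)
(2) = (q + 4)*(q^2 - 3*q - 10) = (q + 2)*(q + 4)*(q - 5)
(3) = (y - 3)*(y^2 + y - 2) = (y - 3)*(y - 1)*(y + 2)
(4) = (m + 4)*(m^2 - 7*m + 10) = (m - 5)*(m + 4)*(m - 2)
(5) = (b + 2)*(b^2 - b - 20) = (b + 2)*(b + 4)*(b - 5)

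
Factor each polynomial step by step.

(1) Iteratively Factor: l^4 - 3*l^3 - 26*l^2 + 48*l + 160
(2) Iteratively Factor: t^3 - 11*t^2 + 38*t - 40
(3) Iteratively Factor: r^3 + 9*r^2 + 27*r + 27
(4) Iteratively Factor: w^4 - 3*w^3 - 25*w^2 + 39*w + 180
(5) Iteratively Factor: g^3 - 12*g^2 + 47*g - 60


(1) = (l - 5)*(l^3 + 2*l^2 - 16*l - 32) = (l - 5)*(l - 4)*(l^2 + 6*l + 8) = (l - 5)*(l - 4)*(l + 2)*(l + 4)
(2) = (t - 4)*(t^2 - 7*t + 10) = (t - 5)*(t - 4)*(t - 2)
(3) = (r + 3)*(r^2 + 6*r + 9) = (r + 3)^2*(r + 3)
(4) = (w + 3)*(w^3 - 6*w^2 - 7*w + 60) = (w - 5)*(w + 3)*(w^2 - w - 12) = (w - 5)*(w + 3)^2*(w - 4)
(5) = (g - 5)*(g^2 - 7*g + 12) = (g - 5)*(g - 3)*(g - 4)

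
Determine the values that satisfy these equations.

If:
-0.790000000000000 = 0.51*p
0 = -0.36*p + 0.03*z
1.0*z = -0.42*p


Then:
No Solution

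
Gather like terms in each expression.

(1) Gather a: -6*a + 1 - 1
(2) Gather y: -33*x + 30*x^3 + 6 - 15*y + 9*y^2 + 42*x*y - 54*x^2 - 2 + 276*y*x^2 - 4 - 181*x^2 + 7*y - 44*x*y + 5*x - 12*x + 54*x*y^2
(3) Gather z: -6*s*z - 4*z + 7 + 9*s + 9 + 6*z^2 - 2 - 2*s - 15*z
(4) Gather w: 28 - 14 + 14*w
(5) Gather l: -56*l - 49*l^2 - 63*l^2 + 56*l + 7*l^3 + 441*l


(1) = -6*a
(2) = 30*x^3 - 235*x^2 - 40*x + y^2*(54*x + 9) + y*(276*x^2 - 2*x - 8)
(3) = 7*s + 6*z^2 + z*(-6*s - 19) + 14
(4) = 14*w + 14
(5) = 7*l^3 - 112*l^2 + 441*l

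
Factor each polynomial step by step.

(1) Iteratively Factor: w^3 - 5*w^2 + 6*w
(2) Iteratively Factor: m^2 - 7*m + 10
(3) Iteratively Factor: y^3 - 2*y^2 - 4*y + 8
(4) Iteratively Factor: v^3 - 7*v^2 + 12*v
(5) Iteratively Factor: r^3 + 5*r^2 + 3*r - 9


(1) = (w - 3)*(w^2 - 2*w) = (w - 3)*(w - 2)*(w)
(2) = (m - 2)*(m - 5)
(3) = (y - 2)*(y^2 - 4) = (y - 2)*(y + 2)*(y - 2)
(4) = (v)*(v^2 - 7*v + 12) = v*(v - 3)*(v - 4)
(5) = (r + 3)*(r^2 + 2*r - 3) = (r + 3)^2*(r - 1)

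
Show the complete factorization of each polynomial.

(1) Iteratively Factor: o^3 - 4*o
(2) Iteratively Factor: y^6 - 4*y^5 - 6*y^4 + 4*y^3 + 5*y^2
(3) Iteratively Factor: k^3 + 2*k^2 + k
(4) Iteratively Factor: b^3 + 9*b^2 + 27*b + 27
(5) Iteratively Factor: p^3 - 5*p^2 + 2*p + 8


(1) = (o)*(o^2 - 4) = o*(o + 2)*(o - 2)
(2) = (y - 1)*(y^5 - 3*y^4 - 9*y^3 - 5*y^2) = (y - 1)*(y + 1)*(y^4 - 4*y^3 - 5*y^2) = y*(y - 1)*(y + 1)*(y^3 - 4*y^2 - 5*y) = y*(y - 5)*(y - 1)*(y + 1)*(y^2 + y) = y*(y - 5)*(y - 1)*(y + 1)^2*(y)
(3) = (k)*(k^2 + 2*k + 1) = k*(k + 1)*(k + 1)
(4) = (b + 3)*(b^2 + 6*b + 9) = (b + 3)^2*(b + 3)
(5) = (p - 2)*(p^2 - 3*p - 4) = (p - 2)*(p + 1)*(p - 4)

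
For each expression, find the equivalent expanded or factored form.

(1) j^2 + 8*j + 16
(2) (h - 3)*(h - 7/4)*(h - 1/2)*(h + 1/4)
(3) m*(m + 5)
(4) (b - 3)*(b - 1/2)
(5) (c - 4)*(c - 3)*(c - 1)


(1) = (j + 4)^2
(2) = h^4 - 5*h^3 + 101*h^2/16 - 23*h/32 - 21/32
(3) = m^2 + 5*m
(4) = b^2 - 7*b/2 + 3/2
(5) = c^3 - 8*c^2 + 19*c - 12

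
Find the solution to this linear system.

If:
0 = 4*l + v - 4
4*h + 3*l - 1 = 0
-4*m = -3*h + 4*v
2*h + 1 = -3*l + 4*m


Then:
h = -38/49
l = 67/49
m = 87/98
v = -72/49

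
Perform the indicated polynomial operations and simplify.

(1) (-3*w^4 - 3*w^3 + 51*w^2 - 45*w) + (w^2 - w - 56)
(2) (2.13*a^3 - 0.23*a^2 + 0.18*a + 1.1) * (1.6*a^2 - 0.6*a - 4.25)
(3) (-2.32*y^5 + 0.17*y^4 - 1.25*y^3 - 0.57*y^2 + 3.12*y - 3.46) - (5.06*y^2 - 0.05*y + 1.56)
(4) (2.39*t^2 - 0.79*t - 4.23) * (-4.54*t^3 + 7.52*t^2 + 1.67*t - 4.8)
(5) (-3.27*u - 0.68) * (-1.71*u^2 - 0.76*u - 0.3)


(1) = -3*w^4 - 3*w^3 + 52*w^2 - 46*w - 56
(2) = 3.408*a^5 - 1.646*a^4 - 8.6265*a^3 + 2.6295*a^2 - 1.425*a - 4.675
(3) = -2.32*y^5 + 0.17*y^4 - 1.25*y^3 - 5.63*y^2 + 3.17*y - 5.02
(4) = -10.8506*t^5 + 21.5594*t^4 + 17.2547*t^3 - 44.6009*t^2 - 3.2721*t + 20.304
(5) = 5.5917*u^3 + 3.648*u^2 + 1.4978*u + 0.204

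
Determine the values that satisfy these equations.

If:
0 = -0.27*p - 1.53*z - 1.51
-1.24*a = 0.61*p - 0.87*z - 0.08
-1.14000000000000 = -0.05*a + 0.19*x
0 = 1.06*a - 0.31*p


Then:
a = -0.20
p = -0.69
x = -6.05
z = -0.86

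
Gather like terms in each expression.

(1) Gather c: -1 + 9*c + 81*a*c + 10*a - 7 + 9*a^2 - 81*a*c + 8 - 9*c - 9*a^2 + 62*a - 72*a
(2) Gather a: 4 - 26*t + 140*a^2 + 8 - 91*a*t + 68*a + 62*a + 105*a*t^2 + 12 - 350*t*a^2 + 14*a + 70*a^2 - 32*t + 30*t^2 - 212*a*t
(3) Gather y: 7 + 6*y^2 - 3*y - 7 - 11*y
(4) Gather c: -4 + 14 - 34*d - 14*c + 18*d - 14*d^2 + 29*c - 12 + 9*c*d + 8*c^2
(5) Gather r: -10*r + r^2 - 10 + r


(1) = 0
(2) = a^2*(210 - 350*t) + a*(105*t^2 - 303*t + 144) + 30*t^2 - 58*t + 24
(3) = 6*y^2 - 14*y
(4) = 8*c^2 + c*(9*d + 15) - 14*d^2 - 16*d - 2
(5) = r^2 - 9*r - 10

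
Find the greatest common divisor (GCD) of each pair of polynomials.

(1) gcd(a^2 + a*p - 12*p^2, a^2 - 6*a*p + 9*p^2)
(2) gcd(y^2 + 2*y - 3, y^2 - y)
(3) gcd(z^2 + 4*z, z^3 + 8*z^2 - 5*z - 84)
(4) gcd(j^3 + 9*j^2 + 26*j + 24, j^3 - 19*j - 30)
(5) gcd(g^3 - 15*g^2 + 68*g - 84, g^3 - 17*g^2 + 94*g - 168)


(1) = -a + 3*p
(2) = gcd((y - 1)*(y + 3), y*(y - 1)) = y - 1
(3) = z + 4
(4) = j^2 + 5*j + 6
(5) = gcd((g - 7)*(g - 6)*(g - 2), (g - 7)*(g - 6)*(g - 4)) = g^2 - 13*g + 42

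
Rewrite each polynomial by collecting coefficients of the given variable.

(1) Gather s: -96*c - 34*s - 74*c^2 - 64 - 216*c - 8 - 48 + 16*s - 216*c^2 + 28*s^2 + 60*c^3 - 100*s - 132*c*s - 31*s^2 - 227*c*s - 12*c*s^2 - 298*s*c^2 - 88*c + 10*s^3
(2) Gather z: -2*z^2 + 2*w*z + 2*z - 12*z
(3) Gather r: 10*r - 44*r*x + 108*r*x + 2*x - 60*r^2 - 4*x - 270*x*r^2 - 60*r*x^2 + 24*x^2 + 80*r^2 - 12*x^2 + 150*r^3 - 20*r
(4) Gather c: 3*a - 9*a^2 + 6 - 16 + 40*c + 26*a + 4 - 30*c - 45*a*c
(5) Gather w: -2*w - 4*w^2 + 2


(1) = 60*c^3 - 290*c^2 - 400*c + 10*s^3 + s^2*(-12*c - 3) + s*(-298*c^2 - 359*c - 118) - 120
(2) = -2*z^2 + z*(2*w - 10)
(3) = 150*r^3 + r^2*(20 - 270*x) + r*(-60*x^2 + 64*x - 10) + 12*x^2 - 2*x
(4) = -9*a^2 + 29*a + c*(10 - 45*a) - 6
(5) = -4*w^2 - 2*w + 2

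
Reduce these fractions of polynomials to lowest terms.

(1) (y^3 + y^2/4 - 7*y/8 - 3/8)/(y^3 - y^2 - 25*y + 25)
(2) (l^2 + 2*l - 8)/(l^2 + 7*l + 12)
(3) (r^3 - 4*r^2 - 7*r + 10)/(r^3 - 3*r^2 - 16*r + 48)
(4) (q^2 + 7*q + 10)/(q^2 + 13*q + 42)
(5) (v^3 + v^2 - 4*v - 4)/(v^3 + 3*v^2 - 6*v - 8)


(1) = (8*y^2 + 10*y + 3)/(8*y^2 - 200)
(2) = (l - 2)/(l + 3)
(3) = (r^3 - 4*r^2 - 7*r + 10)/(r^3 - 3*r^2 - 16*r + 48)
(4) = (q^2 + 7*q + 10)/(q^2 + 13*q + 42)
(5) = (v + 2)/(v + 4)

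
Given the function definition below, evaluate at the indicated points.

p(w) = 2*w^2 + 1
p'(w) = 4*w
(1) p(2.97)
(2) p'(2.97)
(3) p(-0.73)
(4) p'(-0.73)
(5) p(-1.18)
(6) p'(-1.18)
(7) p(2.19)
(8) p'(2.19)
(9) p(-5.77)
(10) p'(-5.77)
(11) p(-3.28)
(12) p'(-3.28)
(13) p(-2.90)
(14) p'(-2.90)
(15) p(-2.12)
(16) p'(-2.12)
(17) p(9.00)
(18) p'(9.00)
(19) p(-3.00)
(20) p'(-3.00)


(1) = 18.64
(2) = 11.88
(3) = 2.07
(4) = -2.92
(5) = 3.78
(6) = -4.72
(7) = 10.59
(8) = 8.76
(9) = 67.59
(10) = -23.08
(11) = 22.52
(12) = -13.12
(13) = 17.82
(14) = -11.60
(15) = 9.99
(16) = -8.48
(17) = 163.00
(18) = 36.00
(19) = 19.00
(20) = -12.00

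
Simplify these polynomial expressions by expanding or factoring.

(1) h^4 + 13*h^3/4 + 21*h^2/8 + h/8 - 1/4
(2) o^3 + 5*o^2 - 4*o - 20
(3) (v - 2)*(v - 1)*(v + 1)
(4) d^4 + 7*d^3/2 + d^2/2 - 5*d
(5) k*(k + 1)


(1) = (h - 1/4)*(h + 1/2)*(h + 1)*(h + 2)
(2) = (o - 2)*(o + 2)*(o + 5)
(3) = v^3 - 2*v^2 - v + 2
(4) = d*(d - 1)*(d + 2)*(d + 5/2)
(5) = k^2 + k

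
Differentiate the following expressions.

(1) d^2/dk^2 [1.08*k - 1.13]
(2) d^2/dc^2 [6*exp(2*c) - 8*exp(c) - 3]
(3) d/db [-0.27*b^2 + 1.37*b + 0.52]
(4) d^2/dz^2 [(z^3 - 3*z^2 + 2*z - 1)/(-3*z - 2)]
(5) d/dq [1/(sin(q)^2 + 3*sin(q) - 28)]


(1) = 0
(2) = (24*exp(c) - 8)*exp(c)
(3) = 1.37 - 0.54*b
(4) = 6*(-3*z^3 - 6*z^2 - 4*z + 11)/(27*z^3 + 54*z^2 + 36*z + 8)
(5) = -(2*sin(q) + 3)*cos(q)/(sin(q)^2 + 3*sin(q) - 28)^2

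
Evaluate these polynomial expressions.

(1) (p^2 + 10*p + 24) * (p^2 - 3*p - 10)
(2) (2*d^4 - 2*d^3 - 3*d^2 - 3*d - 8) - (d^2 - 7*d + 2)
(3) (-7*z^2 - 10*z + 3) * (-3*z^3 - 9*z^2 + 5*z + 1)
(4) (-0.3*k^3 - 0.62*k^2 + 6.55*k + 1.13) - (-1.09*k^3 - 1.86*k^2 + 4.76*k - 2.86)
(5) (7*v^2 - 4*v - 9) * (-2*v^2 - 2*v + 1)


(1) = p^4 + 7*p^3 - 16*p^2 - 172*p - 240
(2) = 2*d^4 - 2*d^3 - 4*d^2 + 4*d - 10
(3) = 21*z^5 + 93*z^4 + 46*z^3 - 84*z^2 + 5*z + 3
(4) = 0.79*k^3 + 1.24*k^2 + 1.79*k + 3.99
(5) = -14*v^4 - 6*v^3 + 33*v^2 + 14*v - 9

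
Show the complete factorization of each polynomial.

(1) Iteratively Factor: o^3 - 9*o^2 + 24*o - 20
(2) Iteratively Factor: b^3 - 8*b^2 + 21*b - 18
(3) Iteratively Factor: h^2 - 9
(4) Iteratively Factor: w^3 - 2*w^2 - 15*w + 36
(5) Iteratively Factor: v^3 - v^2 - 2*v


(1) = (o - 2)*(o^2 - 7*o + 10) = (o - 5)*(o - 2)*(o - 2)
(2) = (b - 2)*(b^2 - 6*b + 9) = (b - 3)*(b - 2)*(b - 3)
(3) = (h - 3)*(h + 3)
(4) = (w - 3)*(w^2 + w - 12) = (w - 3)^2*(w + 4)
(5) = (v)*(v^2 - v - 2) = v*(v + 1)*(v - 2)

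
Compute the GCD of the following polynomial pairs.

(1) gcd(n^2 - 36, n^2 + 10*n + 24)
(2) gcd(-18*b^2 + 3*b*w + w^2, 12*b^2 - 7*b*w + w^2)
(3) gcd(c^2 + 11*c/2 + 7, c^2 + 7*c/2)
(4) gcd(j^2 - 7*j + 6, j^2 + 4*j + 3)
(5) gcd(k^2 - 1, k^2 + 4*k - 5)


(1) = gcd((n - 6)*(n + 6), (n + 4)*(n + 6)) = n + 6
(2) = gcd((-3*b + w)*(6*b + w), (-4*b + w)*(-3*b + w)) = -3*b + w
(3) = gcd((c + 2)*(c + 7/2), c*(c + 7/2)) = c + 7/2
(4) = 1
(5) = k - 1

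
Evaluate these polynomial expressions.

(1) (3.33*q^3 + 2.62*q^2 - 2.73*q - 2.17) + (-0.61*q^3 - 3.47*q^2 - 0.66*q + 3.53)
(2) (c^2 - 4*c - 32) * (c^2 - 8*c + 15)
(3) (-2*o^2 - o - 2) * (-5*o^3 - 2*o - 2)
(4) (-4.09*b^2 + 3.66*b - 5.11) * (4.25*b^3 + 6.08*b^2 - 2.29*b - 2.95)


(1) = 2.72*q^3 - 0.85*q^2 - 3.39*q + 1.36
(2) = c^4 - 12*c^3 + 15*c^2 + 196*c - 480
(3) = 10*o^5 + 5*o^4 + 14*o^3 + 6*o^2 + 6*o + 4
(4) = -17.3825*b^5 - 9.3122*b^4 + 9.9014*b^3 - 27.3847*b^2 + 0.9049*b + 15.0745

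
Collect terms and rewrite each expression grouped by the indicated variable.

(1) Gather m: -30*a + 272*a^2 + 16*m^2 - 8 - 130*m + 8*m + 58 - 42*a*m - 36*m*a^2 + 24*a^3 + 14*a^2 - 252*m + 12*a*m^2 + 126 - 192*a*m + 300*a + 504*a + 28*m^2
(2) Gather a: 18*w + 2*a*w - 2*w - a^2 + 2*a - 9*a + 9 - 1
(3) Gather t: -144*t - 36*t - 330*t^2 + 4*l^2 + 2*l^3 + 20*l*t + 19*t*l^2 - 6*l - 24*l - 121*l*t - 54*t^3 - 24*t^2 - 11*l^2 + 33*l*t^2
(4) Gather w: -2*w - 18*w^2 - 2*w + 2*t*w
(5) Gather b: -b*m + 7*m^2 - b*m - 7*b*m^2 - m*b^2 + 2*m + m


(1) = 24*a^3 + 286*a^2 + 774*a + m^2*(12*a + 44) + m*(-36*a^2 - 234*a - 374) + 176
(2) = -a^2 + a*(2*w - 7) + 16*w + 8
(3) = 2*l^3 - 7*l^2 - 30*l - 54*t^3 + t^2*(33*l - 354) + t*(19*l^2 - 101*l - 180)
(4) = -18*w^2 + w*(2*t - 4)
(5) = -b^2*m + b*(-7*m^2 - 2*m) + 7*m^2 + 3*m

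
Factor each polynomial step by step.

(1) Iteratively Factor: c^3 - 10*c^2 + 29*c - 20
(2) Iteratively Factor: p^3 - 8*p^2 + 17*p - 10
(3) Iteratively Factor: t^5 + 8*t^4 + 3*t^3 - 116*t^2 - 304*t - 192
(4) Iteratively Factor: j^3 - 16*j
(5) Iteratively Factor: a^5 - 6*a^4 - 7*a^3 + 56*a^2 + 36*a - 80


(1) = (c - 5)*(c^2 - 5*c + 4) = (c - 5)*(c - 4)*(c - 1)
(2) = (p - 5)*(p^2 - 3*p + 2) = (p - 5)*(p - 1)*(p - 2)
(3) = (t - 4)*(t^4 + 12*t^3 + 51*t^2 + 88*t + 48) = (t - 4)*(t + 1)*(t^3 + 11*t^2 + 40*t + 48) = (t - 4)*(t + 1)*(t + 4)*(t^2 + 7*t + 12) = (t - 4)*(t + 1)*(t + 4)^2*(t + 3)
(4) = (j - 4)*(j^2 + 4*j) = j*(j - 4)*(j + 4)
(5) = (a - 4)*(a^4 - 2*a^3 - 15*a^2 - 4*a + 20) = (a - 4)*(a + 2)*(a^3 - 4*a^2 - 7*a + 10) = (a - 4)*(a + 2)^2*(a^2 - 6*a + 5) = (a - 5)*(a - 4)*(a + 2)^2*(a - 1)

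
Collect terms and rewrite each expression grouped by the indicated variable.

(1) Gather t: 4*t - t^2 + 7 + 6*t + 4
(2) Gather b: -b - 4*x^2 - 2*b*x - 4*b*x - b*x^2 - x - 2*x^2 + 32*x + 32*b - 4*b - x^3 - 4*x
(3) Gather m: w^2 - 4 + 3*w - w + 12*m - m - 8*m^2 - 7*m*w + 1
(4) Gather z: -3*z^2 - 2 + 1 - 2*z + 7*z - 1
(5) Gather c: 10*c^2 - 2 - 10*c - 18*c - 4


(1) = -t^2 + 10*t + 11
(2) = b*(-x^2 - 6*x + 27) - x^3 - 6*x^2 + 27*x
(3) = -8*m^2 + m*(11 - 7*w) + w^2 + 2*w - 3
(4) = -3*z^2 + 5*z - 2
(5) = 10*c^2 - 28*c - 6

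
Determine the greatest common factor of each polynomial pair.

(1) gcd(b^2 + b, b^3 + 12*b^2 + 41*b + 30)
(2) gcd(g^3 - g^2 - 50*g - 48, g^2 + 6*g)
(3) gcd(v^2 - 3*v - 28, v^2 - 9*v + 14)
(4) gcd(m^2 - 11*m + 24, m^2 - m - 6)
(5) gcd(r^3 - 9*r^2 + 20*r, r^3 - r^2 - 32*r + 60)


(1) = gcd(b*(b + 1), (b + 1)*(b + 5)*(b + 6)) = b + 1
(2) = gcd((g - 8)*(g + 1)*(g + 6), g*(g + 6)) = g + 6
(3) = v - 7
(4) = gcd((m - 8)*(m - 3), (m - 3)*(m + 2)) = m - 3
(5) = r - 5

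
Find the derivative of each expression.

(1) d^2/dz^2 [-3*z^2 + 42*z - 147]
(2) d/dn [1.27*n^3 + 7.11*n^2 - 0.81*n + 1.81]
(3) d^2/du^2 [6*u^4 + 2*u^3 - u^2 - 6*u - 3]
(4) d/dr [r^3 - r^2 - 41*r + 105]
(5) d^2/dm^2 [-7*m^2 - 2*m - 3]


(1) = -6
(2) = 3.81*n^2 + 14.22*n - 0.81
(3) = 72*u^2 + 12*u - 2
(4) = 3*r^2 - 2*r - 41
(5) = -14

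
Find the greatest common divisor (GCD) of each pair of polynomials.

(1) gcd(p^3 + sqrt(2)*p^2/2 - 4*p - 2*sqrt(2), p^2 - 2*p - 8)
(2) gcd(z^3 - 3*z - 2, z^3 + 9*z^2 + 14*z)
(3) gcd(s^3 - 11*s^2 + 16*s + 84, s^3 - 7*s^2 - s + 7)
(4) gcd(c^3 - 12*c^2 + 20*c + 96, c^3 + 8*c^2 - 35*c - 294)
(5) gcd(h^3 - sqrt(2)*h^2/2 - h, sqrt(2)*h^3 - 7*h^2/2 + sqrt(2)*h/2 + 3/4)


(1) = p + 2
(2) = 1
(3) = gcd((s - 7)*(s - 6)*(s + 2), (s - 7)*(s - 1)*(s + 1)) = s - 7
(4) = gcd((c - 8)*(c - 6)*(c + 2), (c - 6)*(c + 7)^2) = c - 6
(5) = gcd(h*(h - sqrt(2))*(h + sqrt(2)/2), (h - 3*sqrt(2)/2)*(h - sqrt(2)/2)*(sqrt(2)*h + 1/2)) = 1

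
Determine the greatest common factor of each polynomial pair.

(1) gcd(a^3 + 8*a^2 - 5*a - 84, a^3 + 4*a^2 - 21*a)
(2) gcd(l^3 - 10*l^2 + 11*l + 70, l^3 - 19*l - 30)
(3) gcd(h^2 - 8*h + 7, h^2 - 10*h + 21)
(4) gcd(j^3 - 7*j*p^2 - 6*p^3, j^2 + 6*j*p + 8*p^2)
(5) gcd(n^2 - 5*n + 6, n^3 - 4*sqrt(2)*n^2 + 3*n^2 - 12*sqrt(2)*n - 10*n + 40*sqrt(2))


(1) = a^2 + 4*a - 21
(2) = gcd((l - 7)*(l - 5)*(l + 2), (l - 5)*(l + 2)*(l + 3)) = l^2 - 3*l - 10
(3) = gcd((h - 7)*(h - 1), (h - 7)*(h - 3)) = h - 7
(4) = gcd((j - 3*p)*(j + p)*(j + 2*p), (j + 2*p)*(j + 4*p)) = j + 2*p
(5) = gcd((n - 3)*(n - 2), (n - 2)*(n + 5)*(n - 4*sqrt(2))) = n - 2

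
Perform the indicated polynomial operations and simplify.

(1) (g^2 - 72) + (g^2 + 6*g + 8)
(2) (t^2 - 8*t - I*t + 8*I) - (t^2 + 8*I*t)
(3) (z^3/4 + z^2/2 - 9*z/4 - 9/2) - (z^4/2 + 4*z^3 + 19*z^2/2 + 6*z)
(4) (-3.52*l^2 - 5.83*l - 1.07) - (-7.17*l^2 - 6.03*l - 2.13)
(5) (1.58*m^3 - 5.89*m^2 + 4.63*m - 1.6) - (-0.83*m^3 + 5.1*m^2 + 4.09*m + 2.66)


(1) = 2*g^2 + 6*g - 64
(2) = -8*t - 9*I*t + 8*I
(3) = -z^4/2 - 15*z^3/4 - 9*z^2 - 33*z/4 - 9/2
(4) = 3.65*l^2 + 0.2*l + 1.06
(5) = 2.41*m^3 - 10.99*m^2 + 0.54*m - 4.26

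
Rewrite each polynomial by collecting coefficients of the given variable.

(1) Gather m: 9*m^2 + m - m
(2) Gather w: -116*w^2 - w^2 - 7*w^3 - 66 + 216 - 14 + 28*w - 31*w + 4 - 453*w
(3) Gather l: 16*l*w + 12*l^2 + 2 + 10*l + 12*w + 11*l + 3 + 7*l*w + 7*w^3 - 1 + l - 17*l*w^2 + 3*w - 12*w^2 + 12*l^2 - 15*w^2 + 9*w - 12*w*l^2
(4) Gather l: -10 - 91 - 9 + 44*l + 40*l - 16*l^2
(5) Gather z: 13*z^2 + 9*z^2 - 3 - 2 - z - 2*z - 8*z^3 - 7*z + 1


(1) = 9*m^2
(2) = -7*w^3 - 117*w^2 - 456*w + 140
(3) = l^2*(24 - 12*w) + l*(-17*w^2 + 23*w + 22) + 7*w^3 - 27*w^2 + 24*w + 4
(4) = -16*l^2 + 84*l - 110
(5) = -8*z^3 + 22*z^2 - 10*z - 4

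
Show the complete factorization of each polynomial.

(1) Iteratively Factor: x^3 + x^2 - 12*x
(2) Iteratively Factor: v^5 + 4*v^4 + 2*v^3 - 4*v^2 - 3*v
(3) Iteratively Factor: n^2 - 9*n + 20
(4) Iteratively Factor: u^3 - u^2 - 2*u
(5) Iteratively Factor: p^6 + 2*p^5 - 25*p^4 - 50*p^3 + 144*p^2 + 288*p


(1) = (x + 4)*(x^2 - 3*x) = (x - 3)*(x + 4)*(x)
(2) = (v + 1)*(v^4 + 3*v^3 - v^2 - 3*v) = (v + 1)*(v + 3)*(v^3 - v) = v*(v + 1)*(v + 3)*(v^2 - 1) = v*(v + 1)^2*(v + 3)*(v - 1)
(3) = (n - 5)*(n - 4)
(4) = (u)*(u^2 - u - 2) = u*(u + 1)*(u - 2)
(5) = (p + 2)*(p^5 - 25*p^3 + 144*p) = (p + 2)*(p + 3)*(p^4 - 3*p^3 - 16*p^2 + 48*p) = (p - 3)*(p + 2)*(p + 3)*(p^3 - 16*p) = (p - 4)*(p - 3)*(p + 2)*(p + 3)*(p^2 + 4*p) = p*(p - 4)*(p - 3)*(p + 2)*(p + 3)*(p + 4)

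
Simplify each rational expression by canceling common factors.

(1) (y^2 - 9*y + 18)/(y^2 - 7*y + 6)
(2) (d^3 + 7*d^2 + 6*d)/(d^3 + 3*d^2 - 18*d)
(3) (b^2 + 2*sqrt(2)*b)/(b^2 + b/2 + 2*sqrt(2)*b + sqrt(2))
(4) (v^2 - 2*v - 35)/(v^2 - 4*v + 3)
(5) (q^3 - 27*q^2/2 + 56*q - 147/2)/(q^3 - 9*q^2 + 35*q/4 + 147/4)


(1) = (y - 3)/(y - 1)
(2) = (d + 1)/(d - 3)
(3) = 2*b/(2*b + 1)
(4) = (v^2 - 2*v - 35)/(v^2 - 4*v + 3)
(5) = (2*q - 6)/(2*q + 3)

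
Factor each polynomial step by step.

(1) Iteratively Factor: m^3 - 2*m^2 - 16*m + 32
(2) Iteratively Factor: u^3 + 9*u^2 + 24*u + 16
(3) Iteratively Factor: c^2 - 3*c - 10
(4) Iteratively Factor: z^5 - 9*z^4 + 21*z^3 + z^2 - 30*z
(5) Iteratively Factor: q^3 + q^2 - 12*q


(1) = (m - 4)*(m^2 + 2*m - 8) = (m - 4)*(m + 4)*(m - 2)
(2) = (u + 4)*(u^2 + 5*u + 4) = (u + 1)*(u + 4)*(u + 4)
(3) = (c - 5)*(c + 2)
(4) = (z - 2)*(z^4 - 7*z^3 + 7*z^2 + 15*z) = (z - 5)*(z - 2)*(z^3 - 2*z^2 - 3*z) = (z - 5)*(z - 3)*(z - 2)*(z^2 + z) = (z - 5)*(z - 3)*(z - 2)*(z + 1)*(z)
(5) = (q - 3)*(q^2 + 4*q) = (q - 3)*(q + 4)*(q)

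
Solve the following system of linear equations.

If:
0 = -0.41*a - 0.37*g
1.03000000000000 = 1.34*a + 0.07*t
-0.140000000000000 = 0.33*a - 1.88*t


Then:
a = 0.76
g = -0.84
t = 0.21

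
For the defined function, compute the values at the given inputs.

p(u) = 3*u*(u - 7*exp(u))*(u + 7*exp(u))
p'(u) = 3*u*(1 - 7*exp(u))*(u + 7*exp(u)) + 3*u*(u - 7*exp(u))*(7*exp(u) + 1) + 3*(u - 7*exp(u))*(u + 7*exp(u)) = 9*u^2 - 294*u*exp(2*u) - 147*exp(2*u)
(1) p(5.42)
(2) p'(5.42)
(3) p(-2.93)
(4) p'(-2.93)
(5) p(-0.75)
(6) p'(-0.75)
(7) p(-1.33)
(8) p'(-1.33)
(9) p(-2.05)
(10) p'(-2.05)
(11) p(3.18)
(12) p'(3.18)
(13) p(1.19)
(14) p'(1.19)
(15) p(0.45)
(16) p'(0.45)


(1) = -40650295.03
(2) = -88801423.56
(3) = -74.23
(4) = 79.30
(5) = 23.33
(6) = 21.46
(7) = 6.62
(8) = 32.99
(9) = -20.85
(10) = 45.37
(11) = -270210.57
(12) = -625525.29
(13) = -1885.05
(14) = -5355.78
(15) = -162.43
(16) = -685.14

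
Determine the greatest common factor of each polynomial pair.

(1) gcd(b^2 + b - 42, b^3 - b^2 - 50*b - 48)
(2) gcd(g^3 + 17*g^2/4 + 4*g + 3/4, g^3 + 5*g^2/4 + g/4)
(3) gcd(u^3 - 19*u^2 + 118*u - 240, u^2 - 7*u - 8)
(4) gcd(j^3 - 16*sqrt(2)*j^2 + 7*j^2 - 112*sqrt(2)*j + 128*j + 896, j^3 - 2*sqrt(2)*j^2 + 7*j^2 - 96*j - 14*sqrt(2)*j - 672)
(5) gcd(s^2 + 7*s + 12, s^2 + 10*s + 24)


(1) = 1
(2) = gcd((g + 1/4)*(g + 1)*(g + 3), g*(g + 1/4)*(g + 1)) = g^2 + 5*g/4 + 1/4
(3) = gcd((u - 8)*(u - 6)*(u - 5), (u - 8)*(u + 1)) = u - 8
(4) = j^2 + j*(7 - 8*sqrt(2)) - 56*sqrt(2)
(5) = s + 4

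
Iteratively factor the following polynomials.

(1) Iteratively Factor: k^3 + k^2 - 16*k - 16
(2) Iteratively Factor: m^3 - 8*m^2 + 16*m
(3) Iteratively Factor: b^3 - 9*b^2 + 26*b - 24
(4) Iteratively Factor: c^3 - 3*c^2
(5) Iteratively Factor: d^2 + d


(1) = (k + 4)*(k^2 - 3*k - 4) = (k - 4)*(k + 4)*(k + 1)
(2) = (m - 4)*(m^2 - 4*m) = m*(m - 4)*(m - 4)
(3) = (b - 4)*(b^2 - 5*b + 6) = (b - 4)*(b - 2)*(b - 3)
(4) = (c - 3)*(c^2) = c*(c - 3)*(c)
(5) = (d + 1)*(d)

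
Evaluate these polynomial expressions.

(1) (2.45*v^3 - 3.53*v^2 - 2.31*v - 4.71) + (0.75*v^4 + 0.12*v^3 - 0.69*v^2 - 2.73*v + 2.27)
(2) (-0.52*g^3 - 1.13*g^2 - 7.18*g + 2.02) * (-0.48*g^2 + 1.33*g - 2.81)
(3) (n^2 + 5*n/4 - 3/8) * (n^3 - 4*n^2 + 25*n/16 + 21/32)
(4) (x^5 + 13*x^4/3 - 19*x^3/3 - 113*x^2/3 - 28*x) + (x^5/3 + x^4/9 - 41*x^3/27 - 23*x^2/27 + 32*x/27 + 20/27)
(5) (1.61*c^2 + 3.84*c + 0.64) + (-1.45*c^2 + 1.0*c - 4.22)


(1) = 0.75*v^4 + 2.57*v^3 - 4.22*v^2 - 5.04*v - 2.44
(2) = 0.2496*g^5 - 0.1492*g^4 + 3.4047*g^3 - 7.3437*g^2 + 22.8624*g - 5.6762
(3) = n^5 - 11*n^4/4 - 61*n^3/16 + 263*n^2/64 + 15*n/64 - 63/256
(4) = 4*x^5/3 + 40*x^4/9 - 212*x^3/27 - 1040*x^2/27 - 724*x/27 + 20/27
(5) = 0.16*c^2 + 4.84*c - 3.58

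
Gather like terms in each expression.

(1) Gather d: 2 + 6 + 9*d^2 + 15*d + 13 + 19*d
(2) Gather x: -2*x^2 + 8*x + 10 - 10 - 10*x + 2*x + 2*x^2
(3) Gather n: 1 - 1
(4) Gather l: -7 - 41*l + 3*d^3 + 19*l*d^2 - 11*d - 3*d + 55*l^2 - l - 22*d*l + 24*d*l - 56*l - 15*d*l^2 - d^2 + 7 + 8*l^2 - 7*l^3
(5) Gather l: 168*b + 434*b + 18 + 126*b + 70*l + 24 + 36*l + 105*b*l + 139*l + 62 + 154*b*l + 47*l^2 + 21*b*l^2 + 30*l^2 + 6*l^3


(1) = 9*d^2 + 34*d + 21
(2) = 0
(3) = 0
(4) = 3*d^3 - d^2 - 14*d - 7*l^3 + l^2*(63 - 15*d) + l*(19*d^2 + 2*d - 98)
(5) = 728*b + 6*l^3 + l^2*(21*b + 77) + l*(259*b + 245) + 104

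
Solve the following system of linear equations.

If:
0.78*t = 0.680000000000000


Then:
t = 0.87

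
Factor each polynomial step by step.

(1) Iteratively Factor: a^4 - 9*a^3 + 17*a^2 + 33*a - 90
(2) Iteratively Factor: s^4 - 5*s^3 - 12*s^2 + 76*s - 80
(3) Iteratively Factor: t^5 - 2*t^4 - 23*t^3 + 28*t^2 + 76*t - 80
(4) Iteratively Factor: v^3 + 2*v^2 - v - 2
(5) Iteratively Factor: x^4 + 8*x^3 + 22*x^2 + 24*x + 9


(1) = (a + 2)*(a^3 - 11*a^2 + 39*a - 45) = (a - 3)*(a + 2)*(a^2 - 8*a + 15) = (a - 5)*(a - 3)*(a + 2)*(a - 3)
(2) = (s + 4)*(s^3 - 9*s^2 + 24*s - 20) = (s - 2)*(s + 4)*(s^2 - 7*s + 10) = (s - 5)*(s - 2)*(s + 4)*(s - 2)
(3) = (t + 4)*(t^4 - 6*t^3 + t^2 + 24*t - 20) = (t - 2)*(t + 4)*(t^3 - 4*t^2 - 7*t + 10) = (t - 2)*(t - 1)*(t + 4)*(t^2 - 3*t - 10) = (t - 5)*(t - 2)*(t - 1)*(t + 4)*(t + 2)
(4) = (v + 2)*(v^2 - 1) = (v + 1)*(v + 2)*(v - 1)
(5) = (x + 1)*(x^3 + 7*x^2 + 15*x + 9) = (x + 1)*(x + 3)*(x^2 + 4*x + 3) = (x + 1)^2*(x + 3)*(x + 3)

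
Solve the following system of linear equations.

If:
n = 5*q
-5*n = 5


Then:
n = -1
q = -1/5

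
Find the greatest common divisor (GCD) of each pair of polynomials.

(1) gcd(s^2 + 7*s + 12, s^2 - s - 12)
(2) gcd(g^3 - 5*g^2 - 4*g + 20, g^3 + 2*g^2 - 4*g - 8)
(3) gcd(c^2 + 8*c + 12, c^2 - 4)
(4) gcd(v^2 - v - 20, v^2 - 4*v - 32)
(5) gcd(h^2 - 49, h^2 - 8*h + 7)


(1) = s + 3
(2) = gcd((g - 5)*(g - 2)*(g + 2), (g - 2)*(g + 2)^2) = g^2 - 4
(3) = gcd((c + 2)*(c + 6), (c - 2)*(c + 2)) = c + 2
(4) = gcd((v - 5)*(v + 4), (v - 8)*(v + 4)) = v + 4
(5) = gcd((h - 7)*(h + 7), (h - 7)*(h - 1)) = h - 7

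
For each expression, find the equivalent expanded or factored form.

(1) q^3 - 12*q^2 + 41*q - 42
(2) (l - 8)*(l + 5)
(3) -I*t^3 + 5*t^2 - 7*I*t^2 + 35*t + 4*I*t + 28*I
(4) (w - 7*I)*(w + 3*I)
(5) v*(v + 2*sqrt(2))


(1) = (q - 7)*(q - 3)*(q - 2)
(2) = l^2 - 3*l - 40
(3) = (t + 7)*(t + 4*I)*(-I*t + 1)
(4) = w^2 - 4*I*w + 21
(5) = v^2 + 2*sqrt(2)*v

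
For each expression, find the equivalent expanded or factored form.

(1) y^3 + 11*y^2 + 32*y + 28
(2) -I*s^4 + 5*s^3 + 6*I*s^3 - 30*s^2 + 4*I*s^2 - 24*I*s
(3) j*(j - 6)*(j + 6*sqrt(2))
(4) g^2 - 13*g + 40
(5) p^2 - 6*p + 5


(1) = (y + 2)^2*(y + 7)
(2) = s*(s - 6)*(s + 4*I)*(-I*s + 1)
(3) = j^3 - 6*j^2 + 6*sqrt(2)*j^2 - 36*sqrt(2)*j
(4) = (g - 8)*(g - 5)
(5) = (p - 5)*(p - 1)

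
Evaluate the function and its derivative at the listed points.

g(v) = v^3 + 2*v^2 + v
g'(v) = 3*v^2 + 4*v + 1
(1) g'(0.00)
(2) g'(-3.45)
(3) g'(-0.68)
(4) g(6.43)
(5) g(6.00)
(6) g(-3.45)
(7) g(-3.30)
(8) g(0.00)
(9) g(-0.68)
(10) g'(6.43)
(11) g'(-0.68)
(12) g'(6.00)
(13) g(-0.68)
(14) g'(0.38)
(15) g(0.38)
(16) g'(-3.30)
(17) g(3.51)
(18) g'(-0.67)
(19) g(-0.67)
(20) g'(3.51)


(1) = 1.00
(2) = 22.91
(3) = -0.33
(4) = 354.97
(5) = 294.00
(6) = -20.71
(7) = -17.46
(8) = 0.00
(9) = -0.07
(10) = 150.75
(11) = -0.33
(12) = 133.00
(13) = -0.07
(14) = 2.95
(15) = 0.72
(16) = 20.47
(17) = 71.39
(18) = -0.33
(19) = -0.07
(20) = 52.00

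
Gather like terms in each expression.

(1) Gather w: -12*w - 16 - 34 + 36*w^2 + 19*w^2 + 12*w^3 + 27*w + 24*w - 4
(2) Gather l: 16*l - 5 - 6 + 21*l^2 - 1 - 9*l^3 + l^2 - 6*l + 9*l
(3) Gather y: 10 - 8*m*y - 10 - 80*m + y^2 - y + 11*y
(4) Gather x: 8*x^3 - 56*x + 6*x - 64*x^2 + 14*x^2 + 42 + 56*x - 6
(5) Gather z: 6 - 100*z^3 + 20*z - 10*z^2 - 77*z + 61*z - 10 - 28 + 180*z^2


(1) = 12*w^3 + 55*w^2 + 39*w - 54
(2) = -9*l^3 + 22*l^2 + 19*l - 12
(3) = -80*m + y^2 + y*(10 - 8*m)
(4) = 8*x^3 - 50*x^2 + 6*x + 36
(5) = -100*z^3 + 170*z^2 + 4*z - 32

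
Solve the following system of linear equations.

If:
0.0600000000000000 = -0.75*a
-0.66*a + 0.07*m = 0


Then:
a = -0.08
m = -0.75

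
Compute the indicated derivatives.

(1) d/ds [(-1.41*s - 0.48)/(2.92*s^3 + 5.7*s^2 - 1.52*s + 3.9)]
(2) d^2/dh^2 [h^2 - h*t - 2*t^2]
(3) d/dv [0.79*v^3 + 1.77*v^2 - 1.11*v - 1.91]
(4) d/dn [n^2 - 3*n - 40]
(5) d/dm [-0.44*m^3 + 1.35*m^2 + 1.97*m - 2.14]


(1) = (8.2344*s^3 + 12.2418*s^2 + 5.472*s - 6.2286)/(8.5264*s^6 + 33.288*s^5 + 23.6132*s^4 + 5.448*s^3 + 46.7704*s^2 - 11.856*s + 15.21)
(2) = 2
(3) = 2.37*v^2 + 3.54*v - 1.11
(4) = 2*n - 3
(5) = -1.32*m^2 + 2.7*m + 1.97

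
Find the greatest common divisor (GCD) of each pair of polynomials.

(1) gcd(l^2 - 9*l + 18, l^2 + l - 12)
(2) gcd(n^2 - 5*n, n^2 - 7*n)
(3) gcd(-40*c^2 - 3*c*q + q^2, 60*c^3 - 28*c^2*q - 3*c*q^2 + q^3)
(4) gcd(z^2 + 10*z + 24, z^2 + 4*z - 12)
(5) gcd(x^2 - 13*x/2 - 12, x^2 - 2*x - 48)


(1) = l - 3
(2) = gcd(n*(n - 5), n*(n - 7)) = n
(3) = gcd((-8*c + q)*(5*c + q), (-6*c + q)*(-2*c + q)*(5*c + q)) = 5*c + q
(4) = z + 6
(5) = x - 8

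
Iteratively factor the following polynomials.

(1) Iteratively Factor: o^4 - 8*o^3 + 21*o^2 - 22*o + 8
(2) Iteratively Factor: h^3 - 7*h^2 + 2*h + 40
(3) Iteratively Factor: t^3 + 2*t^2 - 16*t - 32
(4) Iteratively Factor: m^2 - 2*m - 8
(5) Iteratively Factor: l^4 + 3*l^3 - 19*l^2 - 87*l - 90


(1) = (o - 4)*(o^3 - 4*o^2 + 5*o - 2) = (o - 4)*(o - 2)*(o^2 - 2*o + 1) = (o - 4)*(o - 2)*(o - 1)*(o - 1)
(2) = (h + 2)*(h^2 - 9*h + 20) = (h - 5)*(h + 2)*(h - 4)
(3) = (t + 2)*(t^2 - 16) = (t - 4)*(t + 2)*(t + 4)
(4) = (m + 2)*(m - 4)
(5) = (l + 3)*(l^3 - 19*l - 30) = (l + 3)^2*(l^2 - 3*l - 10) = (l - 5)*(l + 3)^2*(l + 2)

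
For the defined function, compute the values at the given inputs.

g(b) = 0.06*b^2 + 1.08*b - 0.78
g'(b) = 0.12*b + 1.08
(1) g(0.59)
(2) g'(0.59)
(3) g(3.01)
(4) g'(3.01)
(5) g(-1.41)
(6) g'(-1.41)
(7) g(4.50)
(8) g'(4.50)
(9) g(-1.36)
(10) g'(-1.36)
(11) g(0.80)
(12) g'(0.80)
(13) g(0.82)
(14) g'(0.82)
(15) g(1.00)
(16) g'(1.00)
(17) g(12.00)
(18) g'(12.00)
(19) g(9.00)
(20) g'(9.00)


(1) = -0.12
(2) = 1.15
(3) = 3.01
(4) = 1.44
(5) = -2.18
(6) = 0.91
(7) = 5.29
(8) = 1.62
(9) = -2.14
(10) = 0.92
(11) = 0.12
(12) = 1.18
(13) = 0.15
(14) = 1.18
(15) = 0.36
(16) = 1.20
(17) = 20.82
(18) = 2.52
(19) = 13.80
(20) = 2.16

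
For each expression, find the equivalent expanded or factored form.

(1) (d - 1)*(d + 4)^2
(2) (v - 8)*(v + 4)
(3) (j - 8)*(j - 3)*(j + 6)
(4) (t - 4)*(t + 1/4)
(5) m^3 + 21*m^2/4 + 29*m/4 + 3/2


(1) = d^3 + 7*d^2 + 8*d - 16
(2) = v^2 - 4*v - 32
(3) = j^3 - 5*j^2 - 42*j + 144
(4) = t^2 - 15*t/4 - 1
(5) = (m + 1/4)*(m + 2)*(m + 3)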